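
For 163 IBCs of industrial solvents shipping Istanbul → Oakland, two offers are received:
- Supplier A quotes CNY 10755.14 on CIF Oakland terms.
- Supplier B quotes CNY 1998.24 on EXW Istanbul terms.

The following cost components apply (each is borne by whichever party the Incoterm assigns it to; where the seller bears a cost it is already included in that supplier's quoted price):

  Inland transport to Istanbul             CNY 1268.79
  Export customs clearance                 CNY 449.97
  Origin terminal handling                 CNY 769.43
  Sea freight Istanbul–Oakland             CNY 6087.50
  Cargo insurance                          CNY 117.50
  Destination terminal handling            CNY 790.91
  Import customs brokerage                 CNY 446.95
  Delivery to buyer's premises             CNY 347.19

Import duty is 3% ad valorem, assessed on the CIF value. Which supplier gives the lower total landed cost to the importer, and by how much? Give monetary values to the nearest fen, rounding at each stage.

Supplier A (CIF):
The CIF price already equals the CIF value: 10755.14
Import duty = 10755.14 × 3% = 322.65
Buyer bears (A): 790.91 + 446.95 + 347.19 = 1585.05
Landed cost (A) = invoice 10755.14 + 1585.05 + duty 322.65 = 12662.84
Supplier B (EXW):
CIF value = EXW price + inland to port + export clearance + origin terminal + freight + insurance = 1998.24 + 1268.79 + 449.97 + 769.43 + 6087.50 + 117.50 = 10691.43
Import duty = 10691.43 × 3% = 320.74
Buyer bears (B): 1268.79 + 449.97 + 769.43 + 6087.50 + 117.50 + 790.91 + 446.95 + 347.19 = 10278.24
Landed cost (B) = invoice 1998.24 + 10278.24 + duty 320.74 = 12597.22
Difference = |12662.84 − 12597.22| = 65.62

Supplier B is cheaper by CNY 65.62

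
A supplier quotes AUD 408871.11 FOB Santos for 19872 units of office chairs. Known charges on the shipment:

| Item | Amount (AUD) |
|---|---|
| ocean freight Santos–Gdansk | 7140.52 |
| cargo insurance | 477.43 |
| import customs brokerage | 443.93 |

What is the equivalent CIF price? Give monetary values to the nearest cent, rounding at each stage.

CIF price: AUD 416489.06

Not relevant to the conversion: brokerage — on the buyer under both terms; not part of either seller's price.
From FOB to CIF, the seller additionally bears: freight, insurance.
CIF price = 408871.11 + 7140.52 + 477.43 = 416489.06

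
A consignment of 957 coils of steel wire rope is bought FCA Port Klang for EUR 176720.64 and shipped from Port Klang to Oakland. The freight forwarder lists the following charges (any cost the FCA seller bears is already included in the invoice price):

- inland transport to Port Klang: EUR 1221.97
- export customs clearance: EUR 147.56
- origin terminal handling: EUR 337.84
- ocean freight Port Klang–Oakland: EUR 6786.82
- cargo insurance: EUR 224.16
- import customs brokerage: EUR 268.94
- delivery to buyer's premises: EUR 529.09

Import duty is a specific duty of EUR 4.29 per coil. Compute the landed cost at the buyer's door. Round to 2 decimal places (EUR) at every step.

Total landed cost: EUR 188973.02

FCA: the seller delivers export-cleared goods to the carrier; the buyer bears costs from that point.
Already in the invoice (seller's account under FCA): inland to port, export clearance — exclude.
CIF value = FCA price + origin terminal + freight + insurance = 176720.64 + 337.84 + 6786.82 + 224.16 = 184069.46
Import duty = 957 × 4.29 = 4105.53
Buyer bears: origin terminal 337.84 + freight 6786.82 + insurance 224.16 + brokerage 268.94 + delivery 529.09 + duty 4105.53 = 12252.38
Landed cost = invoice 176720.64 + 12252.38 = 188973.02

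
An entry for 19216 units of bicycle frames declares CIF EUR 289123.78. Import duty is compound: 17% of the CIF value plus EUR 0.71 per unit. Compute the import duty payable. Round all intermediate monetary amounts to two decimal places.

Import duty: EUR 62794.40

Ad valorem component: 289123.78 × 17% = 49151.04
Specific component: 19216 × 0.71 = 13643.36
Import duty = 49151.04 + 13643.36 = 62794.40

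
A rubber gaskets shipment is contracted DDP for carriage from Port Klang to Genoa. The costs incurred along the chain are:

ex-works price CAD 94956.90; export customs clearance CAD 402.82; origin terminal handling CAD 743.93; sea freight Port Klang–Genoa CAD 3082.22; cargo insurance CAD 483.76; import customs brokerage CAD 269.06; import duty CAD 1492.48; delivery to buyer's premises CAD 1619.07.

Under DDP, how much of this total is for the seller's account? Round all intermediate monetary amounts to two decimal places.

Seller's account: CAD 103050.24

DDP: the seller bears all costs including import duty.
Seller's account: goods 94956.90 + export clearance 402.82 + origin terminal 743.93 + freight 3082.22 + insurance 483.76 + brokerage 269.06 + duty 1492.48 + delivery 1619.07 = 103050.24
Buyer's account: 0.00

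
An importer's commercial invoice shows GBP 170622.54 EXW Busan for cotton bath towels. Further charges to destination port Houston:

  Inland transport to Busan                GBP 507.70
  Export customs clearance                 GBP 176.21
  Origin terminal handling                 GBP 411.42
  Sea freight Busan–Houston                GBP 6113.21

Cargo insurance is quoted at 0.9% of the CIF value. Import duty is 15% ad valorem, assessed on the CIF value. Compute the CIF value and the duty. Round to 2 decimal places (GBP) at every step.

CIF value: GBP 179446.09; import duty: GBP 26916.91

Let C be the CIF value. C = EXW price + pre-shipment costs + freight + 0.9% × C
C − 0.9% × C = 170622.54 + 507.70 + 176.21 + 411.42 + 6113.21
0.991 × C = 177831.08
C = 177831.08 / 0.991 = 179446.09
Insurance premium = 0.9% × 179446.09 = 1615.01
Import duty = 179446.09 × 15% = 26916.91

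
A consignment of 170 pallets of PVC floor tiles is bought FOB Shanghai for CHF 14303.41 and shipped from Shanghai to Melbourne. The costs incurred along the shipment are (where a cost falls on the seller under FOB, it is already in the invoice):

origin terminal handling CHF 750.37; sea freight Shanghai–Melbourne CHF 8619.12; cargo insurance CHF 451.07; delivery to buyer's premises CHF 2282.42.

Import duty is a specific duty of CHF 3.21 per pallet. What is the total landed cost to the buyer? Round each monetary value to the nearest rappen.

FOB: the seller bears costs until goods are on board at the origin port; the buyer bears freight, insurance and all costs thereafter.
Already in the invoice (seller's account under FOB): origin terminal — exclude.
CIF value = FOB price + freight + insurance = 14303.41 + 8619.12 + 451.07 = 23373.60
Import duty = 170 × 3.21 = 545.70
Buyer bears: freight 8619.12 + insurance 451.07 + delivery 2282.42 + duty 545.70 = 11898.31
Landed cost = invoice 14303.41 + 11898.31 = 26201.72

Total landed cost: CHF 26201.72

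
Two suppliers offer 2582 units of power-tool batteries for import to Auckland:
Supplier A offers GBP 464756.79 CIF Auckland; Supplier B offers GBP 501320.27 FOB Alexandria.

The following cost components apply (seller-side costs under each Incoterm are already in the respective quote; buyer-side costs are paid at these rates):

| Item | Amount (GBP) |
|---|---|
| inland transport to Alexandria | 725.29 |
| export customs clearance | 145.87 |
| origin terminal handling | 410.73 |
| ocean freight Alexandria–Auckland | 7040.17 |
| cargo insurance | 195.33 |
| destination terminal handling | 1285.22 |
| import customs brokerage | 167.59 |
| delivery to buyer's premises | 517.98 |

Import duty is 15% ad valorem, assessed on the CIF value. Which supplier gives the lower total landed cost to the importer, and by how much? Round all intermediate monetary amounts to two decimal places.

Supplier A is cheaper by GBP 50368.83

Supplier A (CIF):
The CIF price already equals the CIF value: 464756.79
Import duty = 464756.79 × 15% = 69713.52
Buyer bears (A): 1285.22 + 167.59 + 517.98 = 1970.79
Landed cost (A) = invoice 464756.79 + 1970.79 + duty 69713.52 = 536441.10
Supplier B (FOB):
CIF value = FOB price + freight + insurance = 501320.27 + 7040.17 + 195.33 = 508555.77
Import duty = 508555.77 × 15% = 76283.37
Buyer bears (B): 7040.17 + 195.33 + 1285.22 + 167.59 + 517.98 = 9206.29
Landed cost (B) = invoice 501320.27 + 9206.29 + duty 76283.37 = 586809.93
Difference = |536441.10 − 586809.93| = 50368.83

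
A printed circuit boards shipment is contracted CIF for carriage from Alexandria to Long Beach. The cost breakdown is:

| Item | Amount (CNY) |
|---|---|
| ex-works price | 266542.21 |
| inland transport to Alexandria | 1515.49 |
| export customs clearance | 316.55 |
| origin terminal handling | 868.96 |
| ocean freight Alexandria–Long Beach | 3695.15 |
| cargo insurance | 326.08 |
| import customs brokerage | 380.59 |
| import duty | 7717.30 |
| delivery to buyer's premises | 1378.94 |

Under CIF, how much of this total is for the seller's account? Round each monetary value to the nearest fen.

CIF: the seller pays costs through ocean freight and marine insurance to the destination port.
Seller's account: goods 266542.21 + inland to port 1515.49 + export clearance 316.55 + origin terminal 868.96 + freight 3695.15 + insurance 326.08 = 273264.44
Buyer's account: brokerage 380.59 + duty 7717.30 + delivery 1378.94 = 9476.83

Seller's account: CNY 273264.44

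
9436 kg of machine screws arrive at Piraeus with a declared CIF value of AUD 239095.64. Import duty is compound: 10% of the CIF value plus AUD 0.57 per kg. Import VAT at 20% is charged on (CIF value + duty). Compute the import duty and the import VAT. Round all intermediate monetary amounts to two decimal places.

Import duty: AUD 29288.08; import VAT: AUD 53676.74

Ad valorem component: 239095.64 × 10% = 23909.56
Specific component: 9436 × 0.57 = 5378.52
Import duty = 23909.56 + 5378.52 = 29288.08
VAT base = CIF + duty = 239095.64 + 29288.08 = 268383.72
Import VAT = 268383.72 × 20% = 53676.74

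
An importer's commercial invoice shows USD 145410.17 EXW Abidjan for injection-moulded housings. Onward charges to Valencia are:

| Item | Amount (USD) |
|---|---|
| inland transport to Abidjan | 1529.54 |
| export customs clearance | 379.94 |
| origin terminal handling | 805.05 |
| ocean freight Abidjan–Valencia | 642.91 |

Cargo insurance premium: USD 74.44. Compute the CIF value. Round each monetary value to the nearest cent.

CIF value: USD 148842.05

CIF = EXW price + pre-shipment costs + freight + insurance
CIF = 145410.17 + 1529.54 + 379.94 + 805.05 + 642.91 + 74.44 = 148842.05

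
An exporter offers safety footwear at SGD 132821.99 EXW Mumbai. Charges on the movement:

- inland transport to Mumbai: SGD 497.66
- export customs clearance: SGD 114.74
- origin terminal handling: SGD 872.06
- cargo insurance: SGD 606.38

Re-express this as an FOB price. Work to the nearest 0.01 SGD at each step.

Not relevant to the conversion: insurance — on the buyer under both terms; not part of either seller's price.
From EXW to FOB, the seller additionally bears: inland to port, export clearance, origin terminal.
FOB price = 132821.99 + 497.66 + 114.74 + 872.06 = 134306.45

FOB price: SGD 134306.45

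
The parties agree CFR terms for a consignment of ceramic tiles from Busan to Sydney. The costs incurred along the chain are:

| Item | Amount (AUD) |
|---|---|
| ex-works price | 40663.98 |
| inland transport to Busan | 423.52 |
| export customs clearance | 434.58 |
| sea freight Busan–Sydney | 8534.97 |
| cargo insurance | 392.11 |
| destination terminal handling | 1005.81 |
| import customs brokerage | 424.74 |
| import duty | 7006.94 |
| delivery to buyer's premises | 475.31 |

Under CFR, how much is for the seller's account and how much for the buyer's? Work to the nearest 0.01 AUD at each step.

CFR: the seller pays costs through ocean freight to the destination port, but not insurance.
Seller's account: goods 40663.98 + inland to port 423.52 + export clearance 434.58 + freight 8534.97 = 50057.05
Buyer's account: insurance 392.11 + destination terminal 1005.81 + brokerage 424.74 + duty 7006.94 + delivery 475.31 = 9304.91

Seller: AUD 50057.05; buyer: AUD 9304.91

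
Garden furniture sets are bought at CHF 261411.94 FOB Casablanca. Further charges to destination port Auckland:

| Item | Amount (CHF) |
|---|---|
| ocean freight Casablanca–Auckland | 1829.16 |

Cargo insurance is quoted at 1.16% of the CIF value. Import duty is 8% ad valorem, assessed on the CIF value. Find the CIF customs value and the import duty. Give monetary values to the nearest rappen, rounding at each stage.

Let C be the CIF value. C = FOB price + freight + 1.16% × C
C − 1.16% × C = 261411.94 + 1829.16
0.9884 × C = 263241.10
C = 263241.10 / 0.9884 = 266330.53
Insurance premium = 1.16% × 266330.53 = 3089.43
Import duty = 266330.53 × 8% = 21306.44

CIF value: CHF 266330.53; import duty: CHF 21306.44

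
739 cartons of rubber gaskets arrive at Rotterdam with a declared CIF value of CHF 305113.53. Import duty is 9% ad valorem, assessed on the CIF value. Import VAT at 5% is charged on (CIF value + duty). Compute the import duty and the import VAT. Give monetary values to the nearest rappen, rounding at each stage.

Import duty = 305113.53 × 9% = 27460.22
VAT base = CIF + duty = 305113.53 + 27460.22 = 332573.75
Import VAT = 332573.75 × 5% = 16628.69

Import duty: CHF 27460.22; import VAT: CHF 16628.69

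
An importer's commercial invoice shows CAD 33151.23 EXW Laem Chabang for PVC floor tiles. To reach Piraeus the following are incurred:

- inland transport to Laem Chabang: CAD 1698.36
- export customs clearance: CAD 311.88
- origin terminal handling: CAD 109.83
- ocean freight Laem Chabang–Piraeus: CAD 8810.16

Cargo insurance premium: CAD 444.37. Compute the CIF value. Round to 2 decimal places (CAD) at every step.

CIF = EXW price + pre-shipment costs + freight + insurance
CIF = 33151.23 + 1698.36 + 311.88 + 109.83 + 8810.16 + 444.37 = 44525.83

CIF value: CAD 44525.83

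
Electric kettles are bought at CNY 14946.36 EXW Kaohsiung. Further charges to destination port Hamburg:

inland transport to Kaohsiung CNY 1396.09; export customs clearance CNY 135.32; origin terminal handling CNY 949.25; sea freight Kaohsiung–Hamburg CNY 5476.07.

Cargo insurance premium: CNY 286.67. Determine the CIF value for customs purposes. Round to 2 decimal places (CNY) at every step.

CIF value: CNY 23189.76

CIF = EXW price + pre-shipment costs + freight + insurance
CIF = 14946.36 + 1396.09 + 135.32 + 949.25 + 5476.07 + 286.67 = 23189.76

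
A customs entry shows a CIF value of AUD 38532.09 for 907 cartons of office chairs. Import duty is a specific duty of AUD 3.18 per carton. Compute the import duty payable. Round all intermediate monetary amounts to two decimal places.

Import duty: AUD 2884.26

Import duty = 907 × 3.18 = 2884.26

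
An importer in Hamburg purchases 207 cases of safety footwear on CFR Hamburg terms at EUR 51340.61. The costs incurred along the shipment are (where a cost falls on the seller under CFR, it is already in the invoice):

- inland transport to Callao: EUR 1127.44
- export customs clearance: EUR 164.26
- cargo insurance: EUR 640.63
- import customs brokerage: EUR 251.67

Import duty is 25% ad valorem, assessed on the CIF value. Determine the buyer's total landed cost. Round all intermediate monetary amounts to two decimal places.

Total landed cost: EUR 65228.22

CFR: the seller pays costs through ocean freight to the destination port, but not insurance.
Already in the invoice (seller's account under CFR): inland to port, export clearance — exclude.
CIF value = CFR price + insurance = 51340.61 + 640.63 = 51981.24
Import duty = 51981.24 × 25% = 12995.31
Buyer bears: insurance 640.63 + brokerage 251.67 + duty 12995.31 = 13887.61
Landed cost = invoice 51340.61 + 13887.61 = 65228.22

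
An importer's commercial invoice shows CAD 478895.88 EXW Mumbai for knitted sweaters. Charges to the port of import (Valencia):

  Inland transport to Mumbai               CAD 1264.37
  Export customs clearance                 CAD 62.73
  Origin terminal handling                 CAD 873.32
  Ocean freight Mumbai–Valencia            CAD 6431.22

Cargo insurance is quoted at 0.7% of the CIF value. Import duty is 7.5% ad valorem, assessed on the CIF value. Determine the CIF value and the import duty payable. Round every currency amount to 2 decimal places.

CIF value: CAD 490964.27; import duty: CAD 36822.32

Let C be the CIF value. C = EXW price + pre-shipment costs + freight + 0.7% × C
C − 0.7% × C = 478895.88 + 1264.37 + 62.73 + 873.32 + 6431.22
0.993 × C = 487527.52
C = 487527.52 / 0.993 = 490964.27
Insurance premium = 0.7% × 490964.27 = 3436.75
Import duty = 490964.27 × 7.5% = 36822.32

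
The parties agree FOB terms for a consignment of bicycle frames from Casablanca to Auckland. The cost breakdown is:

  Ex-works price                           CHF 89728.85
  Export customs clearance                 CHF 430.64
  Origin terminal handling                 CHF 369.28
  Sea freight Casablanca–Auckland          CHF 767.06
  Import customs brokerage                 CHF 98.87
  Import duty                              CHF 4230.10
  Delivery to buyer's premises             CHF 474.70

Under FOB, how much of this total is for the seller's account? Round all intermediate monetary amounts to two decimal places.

FOB: the seller bears costs until goods are on board at the origin port; the buyer bears freight, insurance and all costs thereafter.
Seller's account: goods 89728.85 + export clearance 430.64 + origin terminal 369.28 = 90528.77
Buyer's account: freight 767.06 + brokerage 98.87 + duty 4230.10 + delivery 474.70 = 5570.73

Seller's account: CHF 90528.77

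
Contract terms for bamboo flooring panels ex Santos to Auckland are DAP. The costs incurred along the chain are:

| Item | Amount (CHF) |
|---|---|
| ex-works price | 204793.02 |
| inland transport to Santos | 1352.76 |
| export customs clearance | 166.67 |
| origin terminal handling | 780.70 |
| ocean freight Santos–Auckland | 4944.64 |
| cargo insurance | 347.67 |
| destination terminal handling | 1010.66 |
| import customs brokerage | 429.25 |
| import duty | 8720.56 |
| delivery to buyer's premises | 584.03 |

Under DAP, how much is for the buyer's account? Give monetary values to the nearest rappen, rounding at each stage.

DAP: the seller bears all costs to the named destination except import duty and clearance.
Seller's account: goods 204793.02 + inland to port 1352.76 + export clearance 166.67 + origin terminal 780.70 + freight 4944.64 + insurance 347.67 + destination terminal 1010.66 + delivery 584.03 = 213980.15
Buyer's account: brokerage 429.25 + duty 8720.56 = 9149.81

Buyer's account: CHF 9149.81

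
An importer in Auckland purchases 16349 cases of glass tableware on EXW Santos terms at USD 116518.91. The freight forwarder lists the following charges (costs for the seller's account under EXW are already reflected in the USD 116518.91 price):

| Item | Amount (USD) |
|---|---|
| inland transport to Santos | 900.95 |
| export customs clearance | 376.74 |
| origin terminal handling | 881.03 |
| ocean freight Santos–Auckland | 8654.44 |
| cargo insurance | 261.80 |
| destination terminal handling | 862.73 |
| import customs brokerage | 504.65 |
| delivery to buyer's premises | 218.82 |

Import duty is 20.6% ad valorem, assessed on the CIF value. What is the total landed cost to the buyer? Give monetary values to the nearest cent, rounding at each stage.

EXW: the seller makes goods available at their premises; the buyer bears all onward costs.
CIF value = EXW price + inland to port + export clearance + origin terminal + freight + insurance = 116518.91 + 900.95 + 376.74 + 881.03 + 8654.44 + 261.80 = 127593.87
Import duty = 127593.87 × 20.6% = 26284.34
Buyer bears: inland to port 900.95 + export clearance 376.74 + origin terminal 881.03 + freight 8654.44 + insurance 261.80 + destination terminal 862.73 + brokerage 504.65 + delivery 218.82 + duty 26284.34 = 38945.50
Landed cost = invoice 116518.91 + 38945.50 = 155464.41

Total landed cost: USD 155464.41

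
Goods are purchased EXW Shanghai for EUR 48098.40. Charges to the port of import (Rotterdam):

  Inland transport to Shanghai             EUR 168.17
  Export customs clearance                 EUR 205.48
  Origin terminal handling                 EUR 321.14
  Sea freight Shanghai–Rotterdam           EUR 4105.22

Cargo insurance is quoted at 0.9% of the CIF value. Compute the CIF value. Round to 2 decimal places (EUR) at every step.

CIF value: EUR 53378.82

Let C be the CIF value. C = EXW price + pre-shipment costs + freight + 0.9% × C
C − 0.9% × C = 48098.40 + 168.17 + 205.48 + 321.14 + 4105.22
0.991 × C = 52898.41
C = 52898.41 / 0.991 = 53378.82
Insurance premium = 0.9% × 53378.82 = 480.41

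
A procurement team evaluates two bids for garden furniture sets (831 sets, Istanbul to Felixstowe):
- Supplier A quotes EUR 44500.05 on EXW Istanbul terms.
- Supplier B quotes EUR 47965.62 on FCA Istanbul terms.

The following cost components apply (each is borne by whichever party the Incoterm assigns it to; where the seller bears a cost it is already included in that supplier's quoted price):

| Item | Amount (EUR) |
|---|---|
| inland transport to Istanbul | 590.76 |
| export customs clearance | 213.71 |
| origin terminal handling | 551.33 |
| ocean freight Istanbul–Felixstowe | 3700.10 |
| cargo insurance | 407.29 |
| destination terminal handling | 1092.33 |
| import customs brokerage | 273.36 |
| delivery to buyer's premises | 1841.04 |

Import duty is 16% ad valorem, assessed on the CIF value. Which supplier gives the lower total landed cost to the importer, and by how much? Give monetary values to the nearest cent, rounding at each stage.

Supplier A is cheaper by EUR 3086.87

Supplier A (EXW):
CIF value = EXW price + inland to port + export clearance + origin terminal + freight + insurance = 44500.05 + 590.76 + 213.71 + 551.33 + 3700.10 + 407.29 = 49963.24
Import duty = 49963.24 × 16% = 7994.12
Buyer bears (A): 590.76 + 213.71 + 551.33 + 3700.10 + 407.29 + 1092.33 + 273.36 + 1841.04 = 8669.92
Landed cost (A) = invoice 44500.05 + 8669.92 + duty 7994.12 = 61164.09
Supplier B (FCA):
CIF value = FCA price + origin terminal + freight + insurance = 47965.62 + 551.33 + 3700.10 + 407.29 = 52624.34
Import duty = 52624.34 × 16% = 8419.89
Buyer bears (B): 551.33 + 3700.10 + 407.29 + 1092.33 + 273.36 + 1841.04 = 7865.45
Landed cost (B) = invoice 47965.62 + 7865.45 + duty 8419.89 = 64250.96
Difference = |61164.09 − 64250.96| = 3086.87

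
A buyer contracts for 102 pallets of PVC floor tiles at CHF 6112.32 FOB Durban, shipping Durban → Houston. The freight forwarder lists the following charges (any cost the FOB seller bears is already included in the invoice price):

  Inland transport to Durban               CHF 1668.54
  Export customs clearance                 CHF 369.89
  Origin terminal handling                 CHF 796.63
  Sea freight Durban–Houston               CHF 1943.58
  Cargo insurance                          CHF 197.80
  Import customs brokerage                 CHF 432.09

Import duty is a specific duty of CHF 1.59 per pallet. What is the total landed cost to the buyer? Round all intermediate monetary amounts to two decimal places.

Total landed cost: CHF 8847.97

FOB: the seller bears costs until goods are on board at the origin port; the buyer bears freight, insurance and all costs thereafter.
Already in the invoice (seller's account under FOB): inland to port, export clearance, origin terminal — exclude.
CIF value = FOB price + freight + insurance = 6112.32 + 1943.58 + 197.80 = 8253.70
Import duty = 102 × 1.59 = 162.18
Buyer bears: freight 1943.58 + insurance 197.80 + brokerage 432.09 + duty 162.18 = 2735.65
Landed cost = invoice 6112.32 + 2735.65 = 8847.97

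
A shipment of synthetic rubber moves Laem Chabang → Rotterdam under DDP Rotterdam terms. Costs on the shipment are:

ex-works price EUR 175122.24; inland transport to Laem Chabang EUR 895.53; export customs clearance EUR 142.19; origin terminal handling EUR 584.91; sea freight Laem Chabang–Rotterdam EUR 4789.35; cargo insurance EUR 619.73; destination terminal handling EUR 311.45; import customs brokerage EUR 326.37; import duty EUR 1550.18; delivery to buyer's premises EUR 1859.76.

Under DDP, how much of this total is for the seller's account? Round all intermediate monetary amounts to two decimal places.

DDP: the seller bears all costs including import duty.
Seller's account: goods 175122.24 + inland to port 895.53 + export clearance 142.19 + origin terminal 584.91 + freight 4789.35 + insurance 619.73 + destination terminal 311.45 + brokerage 326.37 + duty 1550.18 + delivery 1859.76 = 186201.71
Buyer's account: 0.00

Seller's account: EUR 186201.71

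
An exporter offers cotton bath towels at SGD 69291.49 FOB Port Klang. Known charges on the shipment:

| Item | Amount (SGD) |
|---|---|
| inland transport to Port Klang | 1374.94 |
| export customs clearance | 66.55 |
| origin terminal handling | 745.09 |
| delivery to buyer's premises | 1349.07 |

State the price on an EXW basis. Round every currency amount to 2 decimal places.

Not relevant to the conversion: delivery — on the buyer under both terms; not part of either seller's price.
From FOB to EXW, the seller no longer bears: inland to port, export clearance, origin terminal.
EXW price = 69291.49 − 1374.94 − 66.55 − 745.09 = 67104.91

EXW price: SGD 67104.91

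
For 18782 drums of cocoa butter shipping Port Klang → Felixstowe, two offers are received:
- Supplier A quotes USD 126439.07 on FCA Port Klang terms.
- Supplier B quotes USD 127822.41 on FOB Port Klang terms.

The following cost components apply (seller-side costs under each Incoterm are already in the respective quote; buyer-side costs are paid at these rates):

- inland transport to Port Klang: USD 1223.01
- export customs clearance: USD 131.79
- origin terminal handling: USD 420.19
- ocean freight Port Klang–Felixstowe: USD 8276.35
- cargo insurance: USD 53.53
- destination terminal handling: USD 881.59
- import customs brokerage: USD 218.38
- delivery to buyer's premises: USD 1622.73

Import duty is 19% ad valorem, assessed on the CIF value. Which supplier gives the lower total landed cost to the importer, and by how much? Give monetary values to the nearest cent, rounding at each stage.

Supplier A is cheaper by USD 1146.15

Supplier A (FCA):
CIF value = FCA price + origin terminal + freight + insurance = 126439.07 + 420.19 + 8276.35 + 53.53 = 135189.14
Import duty = 135189.14 × 19% = 25685.94
Buyer bears (A): 420.19 + 8276.35 + 53.53 + 881.59 + 218.38 + 1622.73 = 11472.77
Landed cost (A) = invoice 126439.07 + 11472.77 + duty 25685.94 = 163597.78
Supplier B (FOB):
CIF value = FOB price + freight + insurance = 127822.41 + 8276.35 + 53.53 = 136152.29
Import duty = 136152.29 × 19% = 25868.94
Buyer bears (B): 8276.35 + 53.53 + 881.59 + 218.38 + 1622.73 = 11052.58
Landed cost (B) = invoice 127822.41 + 11052.58 + duty 25868.94 = 164743.93
Difference = |163597.78 − 164743.93| = 1146.15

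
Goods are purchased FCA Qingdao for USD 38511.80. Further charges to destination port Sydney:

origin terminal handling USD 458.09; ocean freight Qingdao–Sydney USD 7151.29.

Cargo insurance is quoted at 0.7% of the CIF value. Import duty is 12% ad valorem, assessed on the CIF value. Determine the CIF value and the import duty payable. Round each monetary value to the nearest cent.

Let C be the CIF value. C = FCA price + pre-shipment costs + freight + 0.7% × C
C − 0.7% × C = 38511.80 + 458.09 + 7151.29
0.993 × C = 46121.18
C = 46121.18 / 0.993 = 46446.30
Insurance premium = 0.7% × 46446.30 = 325.12
Import duty = 46446.30 × 12% = 5573.56

CIF value: USD 46446.30; import duty: USD 5573.56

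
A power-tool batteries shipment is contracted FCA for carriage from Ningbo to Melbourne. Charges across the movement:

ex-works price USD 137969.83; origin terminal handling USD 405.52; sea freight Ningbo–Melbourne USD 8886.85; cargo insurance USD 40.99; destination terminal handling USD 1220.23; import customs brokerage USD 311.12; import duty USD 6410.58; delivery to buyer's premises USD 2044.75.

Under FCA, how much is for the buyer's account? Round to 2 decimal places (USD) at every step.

Buyer's account: USD 19320.04

FCA: the seller delivers export-cleared goods to the carrier; the buyer bears costs from that point.
Seller's account: goods 137969.83 = 137969.83
Buyer's account: origin terminal 405.52 + freight 8886.85 + insurance 40.99 + destination terminal 1220.23 + brokerage 311.12 + duty 6410.58 + delivery 2044.75 = 19320.04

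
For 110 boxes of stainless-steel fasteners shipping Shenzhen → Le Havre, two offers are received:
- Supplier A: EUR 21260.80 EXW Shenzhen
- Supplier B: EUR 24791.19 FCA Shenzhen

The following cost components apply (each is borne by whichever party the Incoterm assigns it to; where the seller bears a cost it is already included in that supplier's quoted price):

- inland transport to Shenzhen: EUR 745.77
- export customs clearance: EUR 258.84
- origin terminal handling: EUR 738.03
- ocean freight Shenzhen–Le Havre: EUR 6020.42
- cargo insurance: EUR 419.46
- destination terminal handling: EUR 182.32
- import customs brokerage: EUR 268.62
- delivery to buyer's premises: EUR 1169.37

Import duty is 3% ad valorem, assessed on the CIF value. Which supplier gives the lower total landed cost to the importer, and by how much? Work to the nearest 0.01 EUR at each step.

Supplier A is cheaper by EUR 2601.55

Supplier A (EXW):
CIF value = EXW price + inland to port + export clearance + origin terminal + freight + insurance = 21260.80 + 745.77 + 258.84 + 738.03 + 6020.42 + 419.46 = 29443.32
Import duty = 29443.32 × 3% = 883.30
Buyer bears (A): 745.77 + 258.84 + 738.03 + 6020.42 + 419.46 + 182.32 + 268.62 + 1169.37 = 9802.83
Landed cost (A) = invoice 21260.80 + 9802.83 + duty 883.30 = 31946.93
Supplier B (FCA):
CIF value = FCA price + origin terminal + freight + insurance = 24791.19 + 738.03 + 6020.42 + 419.46 = 31969.10
Import duty = 31969.10 × 3% = 959.07
Buyer bears (B): 738.03 + 6020.42 + 419.46 + 182.32 + 268.62 + 1169.37 = 8798.22
Landed cost (B) = invoice 24791.19 + 8798.22 + duty 959.07 = 34548.48
Difference = |31946.93 − 34548.48| = 2601.55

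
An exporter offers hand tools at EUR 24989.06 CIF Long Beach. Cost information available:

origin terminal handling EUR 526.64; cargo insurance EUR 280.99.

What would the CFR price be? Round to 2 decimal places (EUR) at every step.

CFR price: EUR 24708.07

Not relevant to the conversion: origin terminal — on the seller under both CIF and CFR; already in the CIF price and stays in the CFR price.
From CIF to CFR, the seller no longer bears: insurance.
CFR price = 24989.06 − 280.99 = 24708.07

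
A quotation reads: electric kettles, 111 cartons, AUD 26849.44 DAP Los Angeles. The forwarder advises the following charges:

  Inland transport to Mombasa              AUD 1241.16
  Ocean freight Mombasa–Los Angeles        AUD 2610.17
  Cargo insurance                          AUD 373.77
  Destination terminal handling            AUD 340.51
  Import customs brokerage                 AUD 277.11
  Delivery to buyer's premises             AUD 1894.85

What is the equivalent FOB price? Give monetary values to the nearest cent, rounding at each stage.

Not relevant to the conversion: inland to port — on the seller under both DAP and FOB; already in the DAP price and stays in the FOB price. brokerage — on the buyer under both terms; not part of either seller's price.
From DAP to FOB, the seller no longer bears: freight, insurance, destination terminal, delivery.
FOB price = 26849.44 − 2610.17 − 373.77 − 340.51 − 1894.85 = 21630.14

FOB price: AUD 21630.14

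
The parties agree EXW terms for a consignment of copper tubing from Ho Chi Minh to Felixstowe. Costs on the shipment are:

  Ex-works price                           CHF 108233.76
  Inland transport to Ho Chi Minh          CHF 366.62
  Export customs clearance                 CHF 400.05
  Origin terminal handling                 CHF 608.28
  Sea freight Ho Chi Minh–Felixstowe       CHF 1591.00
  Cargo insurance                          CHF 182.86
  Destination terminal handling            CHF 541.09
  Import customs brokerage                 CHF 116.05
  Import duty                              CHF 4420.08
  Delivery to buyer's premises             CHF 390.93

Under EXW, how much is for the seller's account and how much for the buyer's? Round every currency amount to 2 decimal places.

Seller: CHF 108233.76; buyer: CHF 8616.96

EXW: the seller makes goods available at their premises; the buyer bears all onward costs.
Seller's account: goods 108233.76 = 108233.76
Buyer's account: inland to port 366.62 + export clearance 400.05 + origin terminal 608.28 + freight 1591.00 + insurance 182.86 + destination terminal 541.09 + brokerage 116.05 + duty 4420.08 + delivery 390.93 = 8616.96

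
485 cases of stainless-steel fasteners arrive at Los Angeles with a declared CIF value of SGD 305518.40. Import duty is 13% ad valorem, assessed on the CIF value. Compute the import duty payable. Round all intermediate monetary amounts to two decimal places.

Import duty: SGD 39717.39

Import duty = 305518.40 × 13% = 39717.39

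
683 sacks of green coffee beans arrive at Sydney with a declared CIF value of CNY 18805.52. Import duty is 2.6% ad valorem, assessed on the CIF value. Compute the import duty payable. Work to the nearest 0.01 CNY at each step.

Import duty = 18805.52 × 2.6% = 488.94

Import duty: CNY 488.94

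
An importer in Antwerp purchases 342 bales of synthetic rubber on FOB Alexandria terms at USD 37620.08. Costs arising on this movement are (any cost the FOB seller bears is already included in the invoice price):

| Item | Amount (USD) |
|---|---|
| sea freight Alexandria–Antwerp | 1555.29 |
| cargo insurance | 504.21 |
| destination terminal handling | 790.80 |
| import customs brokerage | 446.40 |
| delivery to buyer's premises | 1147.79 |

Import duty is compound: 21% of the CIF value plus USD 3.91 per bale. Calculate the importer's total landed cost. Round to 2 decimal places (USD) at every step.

Total landed cost: USD 51734.50

FOB: the seller bears costs until goods are on board at the origin port; the buyer bears freight, insurance and all costs thereafter.
CIF value = FOB price + freight + insurance = 37620.08 + 1555.29 + 504.21 = 39679.58
Ad valorem component: 39679.58 × 21% = 8332.71
Specific component: 342 × 3.91 = 1337.22
Import duty = 8332.71 + 1337.22 = 9669.93
Buyer bears: freight 1555.29 + insurance 504.21 + destination terminal 790.80 + brokerage 446.40 + delivery 1147.79 + duty 9669.93 = 14114.42
Landed cost = invoice 37620.08 + 14114.42 = 51734.50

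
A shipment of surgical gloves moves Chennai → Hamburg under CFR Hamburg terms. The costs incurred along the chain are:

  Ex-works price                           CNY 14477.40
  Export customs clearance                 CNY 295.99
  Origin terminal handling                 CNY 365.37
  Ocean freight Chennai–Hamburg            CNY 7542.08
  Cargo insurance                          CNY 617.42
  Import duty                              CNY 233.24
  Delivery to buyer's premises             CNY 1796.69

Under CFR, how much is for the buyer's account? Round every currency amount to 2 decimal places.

CFR: the seller pays costs through ocean freight to the destination port, but not insurance.
Seller's account: goods 14477.40 + export clearance 295.99 + origin terminal 365.37 + freight 7542.08 = 22680.84
Buyer's account: insurance 617.42 + duty 233.24 + delivery 1796.69 = 2647.35

Buyer's account: CNY 2647.35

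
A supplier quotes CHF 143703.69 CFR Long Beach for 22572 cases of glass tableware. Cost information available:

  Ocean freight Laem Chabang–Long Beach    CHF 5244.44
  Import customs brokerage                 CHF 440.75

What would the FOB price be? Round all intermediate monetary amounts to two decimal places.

Not relevant to the conversion: brokerage — on the buyer under both terms; not part of either seller's price.
From CFR to FOB, the seller no longer bears: freight.
FOB price = 143703.69 − 5244.44 = 138459.25

FOB price: CHF 138459.25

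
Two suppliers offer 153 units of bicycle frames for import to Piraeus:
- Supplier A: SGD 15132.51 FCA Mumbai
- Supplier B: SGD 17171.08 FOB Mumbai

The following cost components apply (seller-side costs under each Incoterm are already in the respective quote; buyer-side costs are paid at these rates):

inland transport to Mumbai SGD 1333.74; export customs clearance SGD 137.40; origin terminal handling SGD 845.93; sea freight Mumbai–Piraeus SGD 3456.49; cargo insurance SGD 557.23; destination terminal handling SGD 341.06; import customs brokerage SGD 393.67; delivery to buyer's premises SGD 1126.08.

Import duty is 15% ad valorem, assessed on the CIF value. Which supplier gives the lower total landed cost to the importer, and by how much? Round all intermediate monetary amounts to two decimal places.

Supplier A (FCA):
CIF value = FCA price + origin terminal + freight + insurance = 15132.51 + 845.93 + 3456.49 + 557.23 = 19992.16
Import duty = 19992.16 × 15% = 2998.82
Buyer bears (A): 845.93 + 3456.49 + 557.23 + 341.06 + 393.67 + 1126.08 = 6720.46
Landed cost (A) = invoice 15132.51 + 6720.46 + duty 2998.82 = 24851.79
Supplier B (FOB):
CIF value = FOB price + freight + insurance = 17171.08 + 3456.49 + 557.23 = 21184.80
Import duty = 21184.80 × 15% = 3177.72
Buyer bears (B): 3456.49 + 557.23 + 341.06 + 393.67 + 1126.08 = 5874.53
Landed cost (B) = invoice 17171.08 + 5874.53 + duty 3177.72 = 26223.33
Difference = |24851.79 − 26223.33| = 1371.54

Supplier A is cheaper by SGD 1371.54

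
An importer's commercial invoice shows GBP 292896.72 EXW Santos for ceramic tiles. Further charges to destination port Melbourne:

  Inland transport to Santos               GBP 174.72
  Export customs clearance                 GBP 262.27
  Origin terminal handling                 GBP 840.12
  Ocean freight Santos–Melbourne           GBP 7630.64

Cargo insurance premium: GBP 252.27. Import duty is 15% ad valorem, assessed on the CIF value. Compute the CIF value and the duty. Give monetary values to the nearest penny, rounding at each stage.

CIF value: GBP 302056.74; import duty: GBP 45308.51

CIF = EXW price + pre-shipment costs + freight + insurance
CIF = 292896.72 + 174.72 + 262.27 + 840.12 + 7630.64 + 252.27 = 302056.74
Import duty = 302056.74 × 15% = 45308.51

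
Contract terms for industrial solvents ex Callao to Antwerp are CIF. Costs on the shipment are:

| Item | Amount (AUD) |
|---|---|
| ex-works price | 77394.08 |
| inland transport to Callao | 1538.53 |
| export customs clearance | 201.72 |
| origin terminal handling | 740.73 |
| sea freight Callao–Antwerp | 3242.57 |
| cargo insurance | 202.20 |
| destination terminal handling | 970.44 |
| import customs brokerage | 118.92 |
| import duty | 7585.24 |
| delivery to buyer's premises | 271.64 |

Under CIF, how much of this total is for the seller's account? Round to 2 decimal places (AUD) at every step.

CIF: the seller pays costs through ocean freight and marine insurance to the destination port.
Seller's account: goods 77394.08 + inland to port 1538.53 + export clearance 201.72 + origin terminal 740.73 + freight 3242.57 + insurance 202.20 = 83319.83
Buyer's account: destination terminal 970.44 + brokerage 118.92 + duty 7585.24 + delivery 271.64 = 8946.24

Seller's account: AUD 83319.83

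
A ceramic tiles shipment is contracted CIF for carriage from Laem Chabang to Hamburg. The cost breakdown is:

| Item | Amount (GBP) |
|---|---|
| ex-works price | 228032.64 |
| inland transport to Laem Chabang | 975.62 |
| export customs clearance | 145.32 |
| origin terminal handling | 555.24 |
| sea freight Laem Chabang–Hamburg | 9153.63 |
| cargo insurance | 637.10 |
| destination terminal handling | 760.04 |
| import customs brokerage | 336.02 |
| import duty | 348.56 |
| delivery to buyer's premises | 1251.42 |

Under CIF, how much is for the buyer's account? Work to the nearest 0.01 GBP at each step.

CIF: the seller pays costs through ocean freight and marine insurance to the destination port.
Seller's account: goods 228032.64 + inland to port 975.62 + export clearance 145.32 + origin terminal 555.24 + freight 9153.63 + insurance 637.10 = 239499.55
Buyer's account: destination terminal 760.04 + brokerage 336.02 + duty 348.56 + delivery 1251.42 = 2696.04

Buyer's account: GBP 2696.04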